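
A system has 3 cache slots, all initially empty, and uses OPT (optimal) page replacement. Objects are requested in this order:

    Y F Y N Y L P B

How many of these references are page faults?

Y -> fault, frames [Y]
F -> fault, frames [Y, F]
Y -> hit
N -> fault, frames [Y, F, N]
Y -> hit
L -> fault, evict N, frames [Y, F, L]
P -> fault, evict L, frames [Y, F, P]
B -> fault, evict P, frames [Y, F, B]
Page faults: 6.

6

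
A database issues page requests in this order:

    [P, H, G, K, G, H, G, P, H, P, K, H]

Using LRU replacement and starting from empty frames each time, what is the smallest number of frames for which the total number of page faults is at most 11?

2

f=1: 12 faults
f=2: 9 faults
f=3: 6 faults
f=4: 4 faults
Smallest f with faults ≤ 11 is 2.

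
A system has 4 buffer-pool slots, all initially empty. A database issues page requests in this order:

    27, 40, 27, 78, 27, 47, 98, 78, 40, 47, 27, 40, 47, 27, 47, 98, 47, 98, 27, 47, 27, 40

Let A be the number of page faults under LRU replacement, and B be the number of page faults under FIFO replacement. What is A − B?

1

Under LRU: F F . F . F F . F . F . . . . F . . . . . . → 8 faults.
Under FIFO: F F . F . F F . . . F F . . . . . . . . . . → 7 faults.
A − B = 8 − 7 = 1.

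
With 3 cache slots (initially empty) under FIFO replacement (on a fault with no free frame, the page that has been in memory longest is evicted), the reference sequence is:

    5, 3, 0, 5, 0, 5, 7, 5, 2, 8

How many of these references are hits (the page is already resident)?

5 -> miss, frames (5)
3 -> miss, frames (5 3)
0 -> miss, frames (5 3 0)
5 -> hit
0 -> hit
5 -> hit
7 -> miss, evict 5, frames (3 0 7)
5 -> miss, evict 3, frames (0 7 5)
2 -> miss, evict 0, frames (7 5 2)
8 -> miss, evict 7, frames (5 2 8)
Hits: 3.

3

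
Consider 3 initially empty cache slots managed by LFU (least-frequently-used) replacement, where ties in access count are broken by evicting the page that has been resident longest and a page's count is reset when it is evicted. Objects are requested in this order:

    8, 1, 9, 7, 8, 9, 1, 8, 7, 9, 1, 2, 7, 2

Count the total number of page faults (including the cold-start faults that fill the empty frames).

8 → fault, frames {8}
1 → fault, frames {8,1}
9 → fault, frames {8,1,9}
7 → fault, evict 8, frames {1,9,7}
8 → fault, evict 1, frames {9,7,8}
9 → hit
1 → fault, evict 7, frames {9,8,1}
8 → hit
7 → fault, evict 1, frames {9,8,7}
9 → hit
1 → fault, evict 7, frames {9,8,1}
2 → fault, evict 1, frames {9,8,2}
7 → fault, evict 2, frames {9,8,7}
2 → fault, evict 7, frames {9,8,2}
Page faults: 11.

11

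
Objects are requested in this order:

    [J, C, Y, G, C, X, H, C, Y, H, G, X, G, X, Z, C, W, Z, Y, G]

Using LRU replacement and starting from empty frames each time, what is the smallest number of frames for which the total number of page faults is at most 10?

f=1: 20 faults
f=2: 18 faults
f=3: 14 faults
f=4: 14 faults
f=5: 11 faults
f=6: 9 faults
f=7: 8 faults
f=8: 8 faults
Smallest f with faults ≤ 10 is 6.

6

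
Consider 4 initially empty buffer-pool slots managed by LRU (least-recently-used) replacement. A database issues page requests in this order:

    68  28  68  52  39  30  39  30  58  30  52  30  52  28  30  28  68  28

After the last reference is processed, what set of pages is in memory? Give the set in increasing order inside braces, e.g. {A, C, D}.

{28, 30, 52, 68}

68 -> miss, frames (68)
28 -> miss, frames (68 28)
68 -> hit
52 -> miss, frames (28 68 52)
39 -> miss, frames (28 68 52 39)
30 -> miss, evict 28, frames (68 52 39 30)
39 -> hit
30 -> hit
58 -> miss, evict 68, frames (52 39 30 58)
30 -> hit
52 -> hit
30 -> hit
52 -> hit
28 -> miss, evict 39, frames (58 30 52 28)
30 -> hit
28 -> hit
68 -> miss, evict 58, frames (52 30 28 68)
28 -> hit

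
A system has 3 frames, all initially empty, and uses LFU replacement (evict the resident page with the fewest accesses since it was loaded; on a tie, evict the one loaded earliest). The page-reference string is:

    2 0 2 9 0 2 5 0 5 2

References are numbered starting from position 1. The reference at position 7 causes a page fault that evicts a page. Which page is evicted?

pos 1: 2: miss, frames (2)
pos 2: 0: miss, frames (2 0)
pos 3: 2: hit
pos 4: 9: miss, frames (2 0 9)
pos 5: 0: hit
pos 6: 2: hit
pos 7: 5: miss, evict 9, frames (2 0 5)
At position 7, page 9 is evicted.

9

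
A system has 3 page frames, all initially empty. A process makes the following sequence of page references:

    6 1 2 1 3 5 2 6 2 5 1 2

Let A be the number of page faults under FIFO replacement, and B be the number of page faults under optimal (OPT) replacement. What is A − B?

Under FIFO: F F F . F F . F F . F . → 8 faults.
Under OPT: F F F . F F . . . . F . → 6 faults.
A − B = 8 − 6 = 2.

2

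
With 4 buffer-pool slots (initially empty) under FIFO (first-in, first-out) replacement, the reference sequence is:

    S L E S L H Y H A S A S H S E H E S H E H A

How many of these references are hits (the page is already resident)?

13

S → miss, frames (S)
L → miss, frames (S L)
E → miss, frames (S L E)
S → hit
L → hit
H → miss, frames (S L E H)
Y → miss, evict S, frames (L E H Y)
H → hit
A → miss, evict L, frames (E H Y A)
S → miss, evict E, frames (H Y A S)
A → hit
S → hit
H → hit
S → hit
E → miss, evict H, frames (Y A S E)
H → miss, evict Y, frames (A S E H)
E → hit
S → hit
H → hit
E → hit
H → hit
A → hit
Hits: 13.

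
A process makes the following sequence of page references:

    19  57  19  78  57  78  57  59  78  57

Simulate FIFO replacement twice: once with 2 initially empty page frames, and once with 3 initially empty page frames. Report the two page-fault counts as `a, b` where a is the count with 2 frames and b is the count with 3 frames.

2 frames: F F . F . . . F . F → 5 faults.
3 frames: F F . F . . . F . . → 4 faults.
4 < 5: adding a frame reduced faults, as is typical.

5, 4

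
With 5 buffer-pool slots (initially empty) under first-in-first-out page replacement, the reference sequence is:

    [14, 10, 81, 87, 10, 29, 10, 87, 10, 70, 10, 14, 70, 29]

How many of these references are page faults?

7

14: fault, frames (14)
10: fault, frames (14 10)
81: fault, frames (14 10 81)
87: fault, frames (14 10 81 87)
10: hit
29: fault, frames (14 10 81 87 29)
10: hit
87: hit
10: hit
70: fault, evict 14, frames (10 81 87 29 70)
10: hit
14: fault, evict 10, frames (81 87 29 70 14)
70: hit
29: hit
Page faults: 7.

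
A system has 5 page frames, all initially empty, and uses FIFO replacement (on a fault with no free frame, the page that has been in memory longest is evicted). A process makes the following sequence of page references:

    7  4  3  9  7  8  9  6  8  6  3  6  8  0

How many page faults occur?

7: miss, frames {7}
4: miss, frames {7,4}
3: miss, frames {7,4,3}
9: miss, frames {7,4,3,9}
7: hit
8: miss, frames {7,4,3,9,8}
9: hit
6: miss, evict 7, frames {4,3,9,8,6}
8: hit
6: hit
3: hit
6: hit
8: hit
0: miss, evict 4, frames {3,9,8,6,0}
Page faults: 7.

7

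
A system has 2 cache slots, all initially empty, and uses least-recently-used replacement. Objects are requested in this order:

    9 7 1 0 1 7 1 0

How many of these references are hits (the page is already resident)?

9 -> miss, frames {9}
7 -> miss, frames {9,7}
1 -> miss, evict 9, frames {7,1}
0 -> miss, evict 7, frames {1,0}
1 -> hit
7 -> miss, evict 0, frames {1,7}
1 -> hit
0 -> miss, evict 7, frames {1,0}
Hits: 2.

2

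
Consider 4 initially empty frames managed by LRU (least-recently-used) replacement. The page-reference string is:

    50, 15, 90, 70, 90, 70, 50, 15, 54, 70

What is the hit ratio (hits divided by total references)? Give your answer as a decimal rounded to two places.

0.50

50: miss, frames [50]
15: miss, frames [50, 15]
90: miss, frames [50, 15, 90]
70: miss, frames [50, 15, 90, 70]
90: hit
70: hit
50: hit
15: hit
54: miss, evict 90, frames [70, 50, 15, 54]
70: hit
Hits: 5 of 10 references → 5/10 = 0.5000.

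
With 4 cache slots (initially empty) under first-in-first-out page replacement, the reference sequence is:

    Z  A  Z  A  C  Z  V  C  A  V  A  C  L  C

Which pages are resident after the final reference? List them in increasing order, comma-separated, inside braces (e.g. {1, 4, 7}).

{A, C, L, V}

Z → miss, frames (Z)
A → miss, frames (Z A)
Z → hit
A → hit
C → miss, frames (Z A C)
Z → hit
V → miss, frames (Z A C V)
C → hit
A → hit
V → hit
A → hit
C → hit
L → miss, evict Z, frames (A C V L)
C → hit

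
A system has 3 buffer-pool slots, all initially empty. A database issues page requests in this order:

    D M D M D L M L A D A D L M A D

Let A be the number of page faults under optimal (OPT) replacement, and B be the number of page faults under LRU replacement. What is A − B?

-3

Under OPT: F F . . . F . . F . . . . F . . → 5 faults.
Under LRU: F F . . . F . . F F . . . F F F → 8 faults.
A − B = 5 − 8 = -3.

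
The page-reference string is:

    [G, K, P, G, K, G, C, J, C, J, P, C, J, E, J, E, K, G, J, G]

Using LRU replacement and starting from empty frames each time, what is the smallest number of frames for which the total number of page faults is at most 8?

f=1: 20 faults
f=2: 14 faults
f=3: 10 faults
f=4: 9 faults
f=5: 8 faults
f=6: 6 faults
Smallest f with faults ≤ 8 is 5.

5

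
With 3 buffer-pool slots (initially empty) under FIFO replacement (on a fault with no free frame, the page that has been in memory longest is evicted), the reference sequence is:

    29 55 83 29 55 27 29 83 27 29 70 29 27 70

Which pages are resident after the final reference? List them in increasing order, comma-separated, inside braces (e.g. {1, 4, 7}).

29 -> miss, frames (29)
55 -> miss, frames (29 55)
83 -> miss, frames (29 55 83)
29 -> hit
55 -> hit
27 -> miss, evict 29, frames (55 83 27)
29 -> miss, evict 55, frames (83 27 29)
83 -> hit
27 -> hit
29 -> hit
70 -> miss, evict 83, frames (27 29 70)
29 -> hit
27 -> hit
70 -> hit

{27, 29, 70}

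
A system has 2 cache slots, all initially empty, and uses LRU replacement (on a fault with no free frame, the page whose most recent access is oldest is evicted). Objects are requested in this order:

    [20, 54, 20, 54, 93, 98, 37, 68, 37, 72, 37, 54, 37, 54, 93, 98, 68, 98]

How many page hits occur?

20: miss, frames (20)
54: miss, frames (20 54)
20: hit
54: hit
93: miss, evict 20, frames (54 93)
98: miss, evict 54, frames (93 98)
37: miss, evict 93, frames (98 37)
68: miss, evict 98, frames (37 68)
37: hit
72: miss, evict 68, frames (37 72)
37: hit
54: miss, evict 72, frames (37 54)
37: hit
54: hit
93: miss, evict 37, frames (54 93)
98: miss, evict 54, frames (93 98)
68: miss, evict 93, frames (98 68)
98: hit
Hits: 7.

7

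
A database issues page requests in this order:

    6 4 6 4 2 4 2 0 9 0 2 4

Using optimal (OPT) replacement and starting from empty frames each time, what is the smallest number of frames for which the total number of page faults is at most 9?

f=1: 12 faults
f=2: 7 faults
f=3: 6 faults
f=4: 5 faults
f=5: 5 faults
Smallest f with faults ≤ 9 is 2.

2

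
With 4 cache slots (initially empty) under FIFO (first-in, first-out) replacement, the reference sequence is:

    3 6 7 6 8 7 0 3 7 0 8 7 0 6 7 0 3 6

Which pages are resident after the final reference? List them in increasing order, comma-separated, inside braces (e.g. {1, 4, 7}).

3: miss, frames (3)
6: miss, frames (3 6)
7: miss, frames (3 6 7)
6: hit
8: miss, frames (3 6 7 8)
7: hit
0: miss, evict 3, frames (6 7 8 0)
3: miss, evict 6, frames (7 8 0 3)
7: hit
0: hit
8: hit
7: hit
0: hit
6: miss, evict 7, frames (8 0 3 6)
7: miss, evict 8, frames (0 3 6 7)
0: hit
3: hit
6: hit

{0, 3, 6, 7}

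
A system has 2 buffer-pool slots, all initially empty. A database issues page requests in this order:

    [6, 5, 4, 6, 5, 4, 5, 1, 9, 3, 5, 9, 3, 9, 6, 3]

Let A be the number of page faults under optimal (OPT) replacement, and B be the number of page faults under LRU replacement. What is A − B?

Under OPT: F F F . F . . F F F . F . . F . → 9 faults.
Under LRU: F F F F F F . F F F F F F . F F → 14 faults.
A − B = 9 − 14 = -5.

-5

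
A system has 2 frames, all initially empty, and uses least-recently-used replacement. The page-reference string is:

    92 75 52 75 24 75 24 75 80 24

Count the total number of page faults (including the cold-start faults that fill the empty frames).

6

92: miss, frames (92)
75: miss, frames (92 75)
52: miss, evict 92, frames (75 52)
75: hit
24: miss, evict 52, frames (75 24)
75: hit
24: hit
75: hit
80: miss, evict 24, frames (75 80)
24: miss, evict 75, frames (80 24)
Page faults: 6.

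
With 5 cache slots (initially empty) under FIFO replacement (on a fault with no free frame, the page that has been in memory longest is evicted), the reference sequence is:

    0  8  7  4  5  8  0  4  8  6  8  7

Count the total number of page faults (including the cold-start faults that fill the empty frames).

6

0: fault, frames {0}
8: fault, frames {0,8}
7: fault, frames {0,8,7}
4: fault, frames {0,8,7,4}
5: fault, frames {0,8,7,4,5}
8: hit
0: hit
4: hit
8: hit
6: fault, evict 0, frames {8,7,4,5,6}
8: hit
7: hit
Page faults: 6.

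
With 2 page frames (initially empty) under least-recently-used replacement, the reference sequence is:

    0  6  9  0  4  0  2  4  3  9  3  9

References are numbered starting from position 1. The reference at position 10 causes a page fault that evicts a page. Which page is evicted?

4

pos 1: 0 → fault, frames (0)
pos 2: 6 → fault, frames (0 6)
pos 3: 9 → fault, evict 0, frames (6 9)
pos 4: 0 → fault, evict 6, frames (9 0)
pos 5: 4 → fault, evict 9, frames (0 4)
pos 6: 0 → hit
pos 7: 2 → fault, evict 4, frames (0 2)
pos 8: 4 → fault, evict 0, frames (2 4)
pos 9: 3 → fault, evict 2, frames (4 3)
pos 10: 9 → fault, evict 4, frames (3 9)
At position 10, page 4 is evicted.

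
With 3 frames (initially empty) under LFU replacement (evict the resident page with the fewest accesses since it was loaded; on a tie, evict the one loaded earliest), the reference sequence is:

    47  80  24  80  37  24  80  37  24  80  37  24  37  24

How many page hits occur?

47 -> fault, frames [47]
80 -> fault, frames [47, 80]
24 -> fault, frames [47, 80, 24]
80 -> hit
37 -> fault, evict 47, frames [80, 24, 37]
24 -> hit
80 -> hit
37 -> hit
24 -> hit
80 -> hit
37 -> hit
24 -> hit
37 -> hit
24 -> hit
Hits: 10.

10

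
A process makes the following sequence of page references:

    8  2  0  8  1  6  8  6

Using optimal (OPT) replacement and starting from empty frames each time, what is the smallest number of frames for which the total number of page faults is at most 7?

f=1: 8 faults
f=2: 5 faults
f=3: 5 faults
f=4: 5 faults
f=5: 5 faults
Smallest f with faults ≤ 7 is 2.

2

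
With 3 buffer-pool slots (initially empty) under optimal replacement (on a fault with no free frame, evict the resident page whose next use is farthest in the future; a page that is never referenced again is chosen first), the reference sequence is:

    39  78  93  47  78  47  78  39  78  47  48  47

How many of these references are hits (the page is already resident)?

7

39 -> miss, frames (39)
78 -> miss, frames (39 78)
93 -> miss, frames (39 78 93)
47 -> miss, evict 93, frames (39 78 47)
78 -> hit
47 -> hit
78 -> hit
39 -> hit
78 -> hit
47 -> hit
48 -> miss, evict 78, frames (39 47 48)
47 -> hit
Hits: 7.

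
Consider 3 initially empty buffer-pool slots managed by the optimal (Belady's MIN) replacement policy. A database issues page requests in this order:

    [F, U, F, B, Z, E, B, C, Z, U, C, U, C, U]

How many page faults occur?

F: miss, frames (F)
U: miss, frames (F U)
F: hit
B: miss, frames (F U B)
Z: miss, evict F, frames (U B Z)
E: miss, evict U, frames (B Z E)
B: hit
C: miss, evict E, frames (B Z C)
Z: hit
U: miss, evict Z, frames (B C U)
C: hit
U: hit
C: hit
U: hit
Page faults: 7.

7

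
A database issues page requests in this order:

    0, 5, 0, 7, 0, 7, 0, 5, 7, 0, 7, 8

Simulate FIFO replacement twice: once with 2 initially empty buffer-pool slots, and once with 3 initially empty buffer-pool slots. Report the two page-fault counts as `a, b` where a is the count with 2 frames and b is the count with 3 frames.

2 frames: F F . F F . . F F F . F → 8 faults.
3 frames: F F . F . . . . . . . F → 4 faults.
4 < 8: adding a frame reduced faults, as is typical.

8, 4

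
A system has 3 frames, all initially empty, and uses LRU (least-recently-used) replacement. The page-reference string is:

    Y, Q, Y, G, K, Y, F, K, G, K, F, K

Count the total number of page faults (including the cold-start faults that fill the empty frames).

6

Y -> fault, frames {Y}
Q -> fault, frames {Y,Q}
Y -> hit
G -> fault, frames {Q,Y,G}
K -> fault, evict Q, frames {Y,G,K}
Y -> hit
F -> fault, evict G, frames {K,Y,F}
K -> hit
G -> fault, evict Y, frames {F,K,G}
K -> hit
F -> hit
K -> hit
Page faults: 6.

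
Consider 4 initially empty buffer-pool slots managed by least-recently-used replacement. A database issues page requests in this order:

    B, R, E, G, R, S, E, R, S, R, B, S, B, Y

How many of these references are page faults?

B: miss, frames {B}
R: miss, frames {B,R}
E: miss, frames {B,R,E}
G: miss, frames {B,R,E,G}
R: hit
S: miss, evict B, frames {E,G,R,S}
E: hit
R: hit
S: hit
R: hit
B: miss, evict G, frames {E,S,R,B}
S: hit
B: hit
Y: miss, evict E, frames {R,S,B,Y}
Page faults: 7.

7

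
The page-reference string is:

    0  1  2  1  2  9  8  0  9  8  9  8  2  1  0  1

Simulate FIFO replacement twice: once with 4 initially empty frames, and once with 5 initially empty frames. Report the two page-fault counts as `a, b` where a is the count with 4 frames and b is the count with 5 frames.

7, 5

4 frames: F F F . . F F F . . . . . F . . → 7 faults.
5 frames: F F F . . F F . . . . . . . . . → 5 faults.
5 < 7: adding a frame reduced faults, as is typical.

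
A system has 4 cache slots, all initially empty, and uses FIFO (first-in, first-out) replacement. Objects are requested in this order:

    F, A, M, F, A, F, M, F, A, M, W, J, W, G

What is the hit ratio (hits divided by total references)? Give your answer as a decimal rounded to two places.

F -> miss, frames [F]
A -> miss, frames [F, A]
M -> miss, frames [F, A, M]
F -> hit
A -> hit
F -> hit
M -> hit
F -> hit
A -> hit
M -> hit
W -> miss, frames [F, A, M, W]
J -> miss, evict F, frames [A, M, W, J]
W -> hit
G -> miss, evict A, frames [M, W, J, G]
Hits: 8 of 14 references → 8/14 = 0.5714.

0.57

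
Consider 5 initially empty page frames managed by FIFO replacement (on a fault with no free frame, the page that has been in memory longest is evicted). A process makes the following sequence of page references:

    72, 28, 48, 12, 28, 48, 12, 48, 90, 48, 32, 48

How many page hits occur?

72 → miss, frames [72]
28 → miss, frames [72, 28]
48 → miss, frames [72, 28, 48]
12 → miss, frames [72, 28, 48, 12]
28 → hit
48 → hit
12 → hit
48 → hit
90 → miss, frames [72, 28, 48, 12, 90]
48 → hit
32 → miss, evict 72, frames [28, 48, 12, 90, 32]
48 → hit
Hits: 6.

6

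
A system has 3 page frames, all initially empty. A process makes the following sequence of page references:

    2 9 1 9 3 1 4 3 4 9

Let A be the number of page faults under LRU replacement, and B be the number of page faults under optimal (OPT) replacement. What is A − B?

Under LRU: F F F . F . F . . F → 6 faults.
Under OPT: F F F . F . F . . . → 5 faults.
A − B = 6 − 5 = 1.

1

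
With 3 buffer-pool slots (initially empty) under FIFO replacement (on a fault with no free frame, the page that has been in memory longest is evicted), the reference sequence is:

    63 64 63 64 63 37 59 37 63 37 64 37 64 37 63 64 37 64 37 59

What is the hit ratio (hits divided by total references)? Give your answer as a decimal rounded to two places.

63: fault, frames {63}
64: fault, frames {63,64}
63: hit
64: hit
63: hit
37: fault, frames {63,64,37}
59: fault, evict 63, frames {64,37,59}
37: hit
63: fault, evict 64, frames {37,59,63}
37: hit
64: fault, evict 37, frames {59,63,64}
37: fault, evict 59, frames {63,64,37}
64: hit
37: hit
63: hit
64: hit
37: hit
64: hit
37: hit
59: fault, evict 63, frames {64,37,59}
Hits: 12 of 20 references → 12/20 = 0.6000.

0.60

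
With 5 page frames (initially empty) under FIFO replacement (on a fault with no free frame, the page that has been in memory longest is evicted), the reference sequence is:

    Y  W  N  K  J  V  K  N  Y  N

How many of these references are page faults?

Y: miss, frames [Y]
W: miss, frames [Y, W]
N: miss, frames [Y, W, N]
K: miss, frames [Y, W, N, K]
J: miss, frames [Y, W, N, K, J]
V: miss, evict Y, frames [W, N, K, J, V]
K: hit
N: hit
Y: miss, evict W, frames [N, K, J, V, Y]
N: hit
Page faults: 7.

7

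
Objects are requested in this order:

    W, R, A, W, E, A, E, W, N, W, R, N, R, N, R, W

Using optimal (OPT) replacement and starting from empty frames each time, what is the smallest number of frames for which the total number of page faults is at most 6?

f=1: 16 faults
f=2: 8 faults
f=3: 6 faults
f=4: 5 faults
f=5: 5 faults
Smallest f with faults ≤ 6 is 3.

3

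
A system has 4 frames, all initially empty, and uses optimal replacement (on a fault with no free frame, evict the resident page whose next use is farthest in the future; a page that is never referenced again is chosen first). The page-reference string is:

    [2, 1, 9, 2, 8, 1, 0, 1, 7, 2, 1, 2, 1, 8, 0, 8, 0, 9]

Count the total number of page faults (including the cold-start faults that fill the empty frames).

8

2 → miss, frames [2]
1 → miss, frames [2, 1]
9 → miss, frames [2, 1, 9]
2 → hit
8 → miss, frames [2, 1, 9, 8]
1 → hit
0 → miss, evict 9, frames [2, 1, 8, 0]
1 → hit
7 → miss, evict 0, frames [2, 1, 8, 7]
2 → hit
1 → hit
2 → hit
1 → hit
8 → hit
0 → miss, evict 7, frames [2, 1, 8, 0]
8 → hit
0 → hit
9 → miss, evict 0, frames [2, 1, 8, 9]
Page faults: 8.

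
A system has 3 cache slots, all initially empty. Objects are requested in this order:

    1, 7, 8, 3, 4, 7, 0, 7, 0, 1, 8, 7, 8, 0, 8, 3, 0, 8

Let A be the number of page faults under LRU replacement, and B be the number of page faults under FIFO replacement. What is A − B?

Under LRU: F F F F F F F . . F F F . F . F . . → 12 faults.
Under FIFO: F F F F F F F . . F F F . F . F . F → 13 faults.
A − B = 12 − 13 = -1.

-1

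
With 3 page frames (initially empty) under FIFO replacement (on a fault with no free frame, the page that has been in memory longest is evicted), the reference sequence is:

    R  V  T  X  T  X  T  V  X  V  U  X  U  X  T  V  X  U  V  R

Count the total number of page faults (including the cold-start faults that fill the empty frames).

7

R: miss, frames [R]
V: miss, frames [R, V]
T: miss, frames [R, V, T]
X: miss, evict R, frames [V, T, X]
T: hit
X: hit
T: hit
V: hit
X: hit
V: hit
U: miss, evict V, frames [T, X, U]
X: hit
U: hit
X: hit
T: hit
V: miss, evict T, frames [X, U, V]
X: hit
U: hit
V: hit
R: miss, evict X, frames [U, V, R]
Page faults: 7.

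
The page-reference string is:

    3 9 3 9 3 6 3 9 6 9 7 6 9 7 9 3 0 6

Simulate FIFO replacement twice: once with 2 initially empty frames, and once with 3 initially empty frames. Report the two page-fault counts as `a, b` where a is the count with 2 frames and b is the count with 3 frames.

2 frames: F F . . . F F F F . F . F . . F F F → 11 faults.
3 frames: F F . . . F . . . . F . . . . F F F → 7 faults.
7 < 11: adding a frame reduced faults, as is typical.

11, 7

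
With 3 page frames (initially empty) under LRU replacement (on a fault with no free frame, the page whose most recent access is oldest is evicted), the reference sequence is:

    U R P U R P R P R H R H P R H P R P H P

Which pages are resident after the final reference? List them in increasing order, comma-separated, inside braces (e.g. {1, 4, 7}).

U -> miss, frames {U}
R -> miss, frames {U,R}
P -> miss, frames {U,R,P}
U -> hit
R -> hit
P -> hit
R -> hit
P -> hit
R -> hit
H -> miss, evict U, frames {P,R,H}
R -> hit
H -> hit
P -> hit
R -> hit
H -> hit
P -> hit
R -> hit
P -> hit
H -> hit
P -> hit

{H, P, R}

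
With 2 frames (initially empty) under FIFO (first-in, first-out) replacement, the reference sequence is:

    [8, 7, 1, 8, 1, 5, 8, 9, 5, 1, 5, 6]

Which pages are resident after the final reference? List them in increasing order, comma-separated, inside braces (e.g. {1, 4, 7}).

8 → fault, frames (8)
7 → fault, frames (8 7)
1 → fault, evict 8, frames (7 1)
8 → fault, evict 7, frames (1 8)
1 → hit
5 → fault, evict 1, frames (8 5)
8 → hit
9 → fault, evict 8, frames (5 9)
5 → hit
1 → fault, evict 5, frames (9 1)
5 → fault, evict 9, frames (1 5)
6 → fault, evict 1, frames (5 6)

{5, 6}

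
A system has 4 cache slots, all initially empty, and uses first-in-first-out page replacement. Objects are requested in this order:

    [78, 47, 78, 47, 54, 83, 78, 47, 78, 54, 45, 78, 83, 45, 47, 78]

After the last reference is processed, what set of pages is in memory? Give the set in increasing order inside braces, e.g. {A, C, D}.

{45, 47, 78, 83}

78 → miss, frames [78]
47 → miss, frames [78, 47]
78 → hit
47 → hit
54 → miss, frames [78, 47, 54]
83 → miss, frames [78, 47, 54, 83]
78 → hit
47 → hit
78 → hit
54 → hit
45 → miss, evict 78, frames [47, 54, 83, 45]
78 → miss, evict 47, frames [54, 83, 45, 78]
83 → hit
45 → hit
47 → miss, evict 54, frames [83, 45, 78, 47]
78 → hit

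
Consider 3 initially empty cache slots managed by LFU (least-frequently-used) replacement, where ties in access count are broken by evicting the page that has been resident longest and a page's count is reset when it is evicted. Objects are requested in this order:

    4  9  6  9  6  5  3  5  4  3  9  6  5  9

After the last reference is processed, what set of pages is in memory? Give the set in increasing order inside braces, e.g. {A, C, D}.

{5, 6, 9}

4 → miss, frames {4}
9 → miss, frames {4,9}
6 → miss, frames {4,9,6}
9 → hit
6 → hit
5 → miss, evict 4, frames {9,6,5}
3 → miss, evict 5, frames {9,6,3}
5 → miss, evict 3, frames {9,6,5}
4 → miss, evict 5, frames {9,6,4}
3 → miss, evict 4, frames {9,6,3}
9 → hit
6 → hit
5 → miss, evict 3, frames {9,6,5}
9 → hit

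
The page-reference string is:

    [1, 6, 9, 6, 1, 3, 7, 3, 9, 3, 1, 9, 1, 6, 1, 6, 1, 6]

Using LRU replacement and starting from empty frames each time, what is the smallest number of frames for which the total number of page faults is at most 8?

f=1: 18 faults
f=2: 10 faults
f=3: 8 faults
f=4: 7 faults
f=5: 5 faults
Smallest f with faults ≤ 8 is 3.

3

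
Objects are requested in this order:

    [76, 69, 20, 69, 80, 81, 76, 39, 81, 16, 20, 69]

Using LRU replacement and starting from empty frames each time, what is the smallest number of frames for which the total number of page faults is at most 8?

7

f=1: 12 faults
f=2: 11 faults
f=3: 10 faults
f=4: 10 faults
f=5: 9 faults
f=6: 9 faults
f=7: 7 faults
Smallest f with faults ≤ 8 is 7.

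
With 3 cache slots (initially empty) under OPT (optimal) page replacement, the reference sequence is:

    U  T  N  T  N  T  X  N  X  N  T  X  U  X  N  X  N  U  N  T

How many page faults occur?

U: fault, frames [U]
T: fault, frames [U, T]
N: fault, frames [U, T, N]
T: hit
N: hit
T: hit
X: fault, evict U, frames [T, N, X]
N: hit
X: hit
N: hit
T: hit
X: hit
U: fault, evict T, frames [N, X, U]
X: hit
N: hit
X: hit
N: hit
U: hit
N: hit
T: fault, evict U, frames [N, X, T]
Page faults: 6.

6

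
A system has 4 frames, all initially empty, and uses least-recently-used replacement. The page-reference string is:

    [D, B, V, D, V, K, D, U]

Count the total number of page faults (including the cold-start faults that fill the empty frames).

D: miss, frames [D]
B: miss, frames [D, B]
V: miss, frames [D, B, V]
D: hit
V: hit
K: miss, frames [B, D, V, K]
D: hit
U: miss, evict B, frames [V, K, D, U]
Page faults: 5.

5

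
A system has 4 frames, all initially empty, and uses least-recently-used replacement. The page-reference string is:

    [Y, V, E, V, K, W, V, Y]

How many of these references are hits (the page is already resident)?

Y → miss, frames (Y)
V → miss, frames (Y V)
E → miss, frames (Y V E)
V → hit
K → miss, frames (Y E V K)
W → miss, evict Y, frames (E V K W)
V → hit
Y → miss, evict E, frames (K W V Y)
Hits: 2.

2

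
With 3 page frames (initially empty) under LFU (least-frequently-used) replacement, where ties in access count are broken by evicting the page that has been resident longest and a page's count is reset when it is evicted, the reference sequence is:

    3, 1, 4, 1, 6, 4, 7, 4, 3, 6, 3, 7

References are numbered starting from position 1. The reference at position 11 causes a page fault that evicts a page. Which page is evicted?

6

pos 1: 3 → miss, frames (3)
pos 2: 1 → miss, frames (3 1)
pos 3: 4 → miss, frames (3 1 4)
pos 4: 1 → hit
pos 5: 6 → miss, evict 3, frames (1 4 6)
pos 6: 4 → hit
pos 7: 7 → miss, evict 6, frames (1 4 7)
pos 8: 4 → hit
pos 9: 3 → miss, evict 7, frames (1 4 3)
pos 10: 6 → miss, evict 3, frames (1 4 6)
pos 11: 3 → miss, evict 6, frames (1 4 3)
At position 11, page 6 is evicted.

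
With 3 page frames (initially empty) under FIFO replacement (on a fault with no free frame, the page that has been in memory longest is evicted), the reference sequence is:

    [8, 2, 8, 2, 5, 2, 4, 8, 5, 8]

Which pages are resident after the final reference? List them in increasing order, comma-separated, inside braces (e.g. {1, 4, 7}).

{4, 5, 8}

8 -> miss, frames (8)
2 -> miss, frames (8 2)
8 -> hit
2 -> hit
5 -> miss, frames (8 2 5)
2 -> hit
4 -> miss, evict 8, frames (2 5 4)
8 -> miss, evict 2, frames (5 4 8)
5 -> hit
8 -> hit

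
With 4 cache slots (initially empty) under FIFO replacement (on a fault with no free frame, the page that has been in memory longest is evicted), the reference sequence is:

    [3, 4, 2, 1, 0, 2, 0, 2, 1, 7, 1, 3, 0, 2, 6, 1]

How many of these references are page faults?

3 -> fault, frames {3}
4 -> fault, frames {3,4}
2 -> fault, frames {3,4,2}
1 -> fault, frames {3,4,2,1}
0 -> fault, evict 3, frames {4,2,1,0}
2 -> hit
0 -> hit
2 -> hit
1 -> hit
7 -> fault, evict 4, frames {2,1,0,7}
1 -> hit
3 -> fault, evict 2, frames {1,0,7,3}
0 -> hit
2 -> fault, evict 1, frames {0,7,3,2}
6 -> fault, evict 0, frames {7,3,2,6}
1 -> fault, evict 7, frames {3,2,6,1}
Page faults: 10.

10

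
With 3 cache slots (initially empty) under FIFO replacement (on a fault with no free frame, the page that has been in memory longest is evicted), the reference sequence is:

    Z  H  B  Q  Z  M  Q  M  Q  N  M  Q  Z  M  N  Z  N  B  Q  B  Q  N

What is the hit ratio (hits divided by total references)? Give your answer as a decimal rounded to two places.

0.41

Z: fault, frames (Z)
H: fault, frames (Z H)
B: fault, frames (Z H B)
Q: fault, evict Z, frames (H B Q)
Z: fault, evict H, frames (B Q Z)
M: fault, evict B, frames (Q Z M)
Q: hit
M: hit
Q: hit
N: fault, evict Q, frames (Z M N)
M: hit
Q: fault, evict Z, frames (M N Q)
Z: fault, evict M, frames (N Q Z)
M: fault, evict N, frames (Q Z M)
N: fault, evict Q, frames (Z M N)
Z: hit
N: hit
B: fault, evict Z, frames (M N B)
Q: fault, evict M, frames (N B Q)
B: hit
Q: hit
N: hit
Hits: 9 of 22 references → 9/22 = 0.4091.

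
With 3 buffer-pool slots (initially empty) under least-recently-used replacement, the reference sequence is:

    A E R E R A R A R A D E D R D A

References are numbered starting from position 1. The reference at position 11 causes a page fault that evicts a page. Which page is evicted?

E

pos 1: A -> miss, frames {A}
pos 2: E -> miss, frames {A,E}
pos 3: R -> miss, frames {A,E,R}
pos 4: E -> hit
pos 5: R -> hit
pos 6: A -> hit
pos 7: R -> hit
pos 8: A -> hit
pos 9: R -> hit
pos 10: A -> hit
pos 11: D -> miss, evict E, frames {R,A,D}
At position 11, page E is evicted.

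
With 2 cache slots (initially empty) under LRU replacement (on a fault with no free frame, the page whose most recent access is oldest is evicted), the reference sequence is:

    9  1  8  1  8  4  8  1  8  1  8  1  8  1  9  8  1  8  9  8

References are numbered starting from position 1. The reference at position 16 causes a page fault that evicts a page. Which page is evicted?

pos 1: 9 -> miss, frames {9}
pos 2: 1 -> miss, frames {9,1}
pos 3: 8 -> miss, evict 9, frames {1,8}
pos 4: 1 -> hit
pos 5: 8 -> hit
pos 6: 4 -> miss, evict 1, frames {8,4}
pos 7: 8 -> hit
pos 8: 1 -> miss, evict 4, frames {8,1}
pos 9: 8 -> hit
pos 10: 1 -> hit
pos 11: 8 -> hit
pos 12: 1 -> hit
pos 13: 8 -> hit
pos 14: 1 -> hit
pos 15: 9 -> miss, evict 8, frames {1,9}
pos 16: 8 -> miss, evict 1, frames {9,8}
At position 16, page 1 is evicted.

1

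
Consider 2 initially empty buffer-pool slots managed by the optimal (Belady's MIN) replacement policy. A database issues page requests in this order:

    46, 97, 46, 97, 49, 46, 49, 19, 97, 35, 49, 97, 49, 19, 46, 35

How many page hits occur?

6

46 -> miss, frames (46)
97 -> miss, frames (46 97)
46 -> hit
97 -> hit
49 -> miss, evict 97, frames (46 49)
46 -> hit
49 -> hit
19 -> miss, evict 46, frames (49 19)
97 -> miss, evict 19, frames (49 97)
35 -> miss, evict 97, frames (49 35)
49 -> hit
97 -> miss, evict 35, frames (49 97)
49 -> hit
19 -> miss, evict 97, frames (49 19)
46 -> miss, evict 19, frames (49 46)
35 -> miss, evict 46, frames (49 35)
Hits: 6.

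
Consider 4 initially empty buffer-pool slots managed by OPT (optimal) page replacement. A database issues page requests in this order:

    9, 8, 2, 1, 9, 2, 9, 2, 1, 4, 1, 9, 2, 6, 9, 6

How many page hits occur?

10

9 -> fault, frames {9}
8 -> fault, frames {9,8}
2 -> fault, frames {9,8,2}
1 -> fault, frames {9,8,2,1}
9 -> hit
2 -> hit
9 -> hit
2 -> hit
1 -> hit
4 -> fault, evict 8, frames {9,2,1,4}
1 -> hit
9 -> hit
2 -> hit
6 -> fault, evict 4, frames {9,2,1,6}
9 -> hit
6 -> hit
Hits: 10.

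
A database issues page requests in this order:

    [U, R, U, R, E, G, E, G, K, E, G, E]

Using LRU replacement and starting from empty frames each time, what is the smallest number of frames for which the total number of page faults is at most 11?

f=1: 12 faults
f=2: 7 faults
f=3: 5 faults
f=4: 5 faults
f=5: 5 faults
Smallest f with faults ≤ 11 is 2.

2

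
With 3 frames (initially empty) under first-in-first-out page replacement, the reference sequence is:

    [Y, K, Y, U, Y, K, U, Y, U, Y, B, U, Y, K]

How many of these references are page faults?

6

Y → fault, frames [Y]
K → fault, frames [Y, K]
Y → hit
U → fault, frames [Y, K, U]
Y → hit
K → hit
U → hit
Y → hit
U → hit
Y → hit
B → fault, evict Y, frames [K, U, B]
U → hit
Y → fault, evict K, frames [U, B, Y]
K → fault, evict U, frames [B, Y, K]
Page faults: 6.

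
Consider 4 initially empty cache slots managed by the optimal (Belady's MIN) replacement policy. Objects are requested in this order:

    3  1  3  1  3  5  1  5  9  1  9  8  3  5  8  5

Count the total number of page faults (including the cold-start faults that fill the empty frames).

5

3 → fault, frames [3]
1 → fault, frames [3, 1]
3 → hit
1 → hit
3 → hit
5 → fault, frames [3, 1, 5]
1 → hit
5 → hit
9 → fault, frames [3, 1, 5, 9]
1 → hit
9 → hit
8 → fault, evict 9, frames [3, 1, 5, 8]
3 → hit
5 → hit
8 → hit
5 → hit
Page faults: 5.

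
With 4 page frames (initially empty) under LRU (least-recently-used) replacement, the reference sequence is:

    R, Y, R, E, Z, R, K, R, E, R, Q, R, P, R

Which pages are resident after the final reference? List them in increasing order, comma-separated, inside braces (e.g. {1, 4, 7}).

{E, P, Q, R}

R → fault, frames (R)
Y → fault, frames (R Y)
R → hit
E → fault, frames (Y R E)
Z → fault, frames (Y R E Z)
R → hit
K → fault, evict Y, frames (E Z R K)
R → hit
E → hit
R → hit
Q → fault, evict Z, frames (K E R Q)
R → hit
P → fault, evict K, frames (E Q R P)
R → hit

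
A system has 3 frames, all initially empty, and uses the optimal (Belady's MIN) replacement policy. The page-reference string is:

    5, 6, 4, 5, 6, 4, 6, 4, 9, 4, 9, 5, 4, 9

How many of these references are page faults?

5: fault, frames [5]
6: fault, frames [5, 6]
4: fault, frames [5, 6, 4]
5: hit
6: hit
4: hit
6: hit
4: hit
9: fault, evict 6, frames [5, 4, 9]
4: hit
9: hit
5: hit
4: hit
9: hit
Page faults: 4.

4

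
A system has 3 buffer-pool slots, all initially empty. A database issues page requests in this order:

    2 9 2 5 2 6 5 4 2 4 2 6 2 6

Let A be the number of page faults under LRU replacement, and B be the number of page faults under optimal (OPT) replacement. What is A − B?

2

Under LRU: F F . F . F . F F . . F . . → 7 faults.
Under OPT: F F . F . F . F . . . . . . → 5 faults.
A − B = 7 − 5 = 2.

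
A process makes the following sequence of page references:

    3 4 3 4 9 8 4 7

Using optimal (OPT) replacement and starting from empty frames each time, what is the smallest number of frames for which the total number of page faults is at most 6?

2

f=1: 8 faults
f=2: 5 faults
f=3: 5 faults
f=4: 5 faults
f=5: 5 faults
Smallest f with faults ≤ 6 is 2.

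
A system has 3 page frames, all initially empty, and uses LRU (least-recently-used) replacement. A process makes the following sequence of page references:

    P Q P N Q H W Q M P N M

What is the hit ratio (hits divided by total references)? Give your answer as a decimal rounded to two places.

P → fault, frames [P]
Q → fault, frames [P, Q]
P → hit
N → fault, frames [Q, P, N]
Q → hit
H → fault, evict P, frames [N, Q, H]
W → fault, evict N, frames [Q, H, W]
Q → hit
M → fault, evict H, frames [W, Q, M]
P → fault, evict W, frames [Q, M, P]
N → fault, evict Q, frames [M, P, N]
M → hit
Hits: 4 of 12 references → 4/12 = 0.3333.

0.33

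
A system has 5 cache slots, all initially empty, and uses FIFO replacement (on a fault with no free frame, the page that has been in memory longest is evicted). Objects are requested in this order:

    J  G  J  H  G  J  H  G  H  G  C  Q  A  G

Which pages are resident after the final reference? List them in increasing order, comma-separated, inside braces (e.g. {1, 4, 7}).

{A, C, G, H, Q}

J → fault, frames {J}
G → fault, frames {J,G}
J → hit
H → fault, frames {J,G,H}
G → hit
J → hit
H → hit
G → hit
H → hit
G → hit
C → fault, frames {J,G,H,C}
Q → fault, frames {J,G,H,C,Q}
A → fault, evict J, frames {G,H,C,Q,A}
G → hit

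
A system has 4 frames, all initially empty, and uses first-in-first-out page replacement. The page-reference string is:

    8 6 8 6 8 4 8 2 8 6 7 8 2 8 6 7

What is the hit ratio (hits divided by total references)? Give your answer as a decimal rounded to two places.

8 -> miss, frames {8}
6 -> miss, frames {8,6}
8 -> hit
6 -> hit
8 -> hit
4 -> miss, frames {8,6,4}
8 -> hit
2 -> miss, frames {8,6,4,2}
8 -> hit
6 -> hit
7 -> miss, evict 8, frames {6,4,2,7}
8 -> miss, evict 6, frames {4,2,7,8}
2 -> hit
8 -> hit
6 -> miss, evict 4, frames {2,7,8,6}
7 -> hit
Hits: 9 of 16 references → 9/16 = 0.5625.

0.56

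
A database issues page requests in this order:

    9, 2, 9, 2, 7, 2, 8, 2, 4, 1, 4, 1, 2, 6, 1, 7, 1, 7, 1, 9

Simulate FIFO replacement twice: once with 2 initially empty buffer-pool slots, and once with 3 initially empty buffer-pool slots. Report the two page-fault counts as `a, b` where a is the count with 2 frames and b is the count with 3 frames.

2 frames: F F . . F . F F F F . . F F F F . . . F → 12 faults.
3 frames: F F . . F . F . F F . . F F . F F . . F → 11 faults.
11 < 12: adding a frame reduced faults, as is typical.

12, 11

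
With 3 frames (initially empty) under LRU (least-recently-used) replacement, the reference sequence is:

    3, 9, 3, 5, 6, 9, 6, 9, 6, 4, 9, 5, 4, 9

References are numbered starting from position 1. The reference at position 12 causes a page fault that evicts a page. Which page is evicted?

pos 1: 3 → miss, frames [3]
pos 2: 9 → miss, frames [3, 9]
pos 3: 3 → hit
pos 4: 5 → miss, frames [9, 3, 5]
pos 5: 6 → miss, evict 9, frames [3, 5, 6]
pos 6: 9 → miss, evict 3, frames [5, 6, 9]
pos 7: 6 → hit
pos 8: 9 → hit
pos 9: 6 → hit
pos 10: 4 → miss, evict 5, frames [9, 6, 4]
pos 11: 9 → hit
pos 12: 5 → miss, evict 6, frames [4, 9, 5]
At position 12, page 6 is evicted.

6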